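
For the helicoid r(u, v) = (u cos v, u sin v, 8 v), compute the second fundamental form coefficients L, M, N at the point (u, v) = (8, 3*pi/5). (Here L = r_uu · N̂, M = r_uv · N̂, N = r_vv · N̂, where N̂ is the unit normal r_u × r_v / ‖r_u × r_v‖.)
L = 0;  M = -sqrt(2)/2;  N = 0

Compute the unit normal N̂(u, v) = (8*sin(v)/sqrt(u^2 + 64), -8*cos(v)/sqrt(u^2 + 64), u/sqrt(u^2 + 64)), and the second partials r_uu, r_uv, r_vv. Take dot products:
  L(u, v) = r_uu · N̂ = 0,
  M(u, v) = r_uv · N̂ = -8/sqrt(u^2 + 64),
  N(u, v) = r_vv · N̂ = 0.
Evaluating at (u, v) = (8, 3*pi/5):
  L = 0, M = -sqrt(2)/2, N = 0.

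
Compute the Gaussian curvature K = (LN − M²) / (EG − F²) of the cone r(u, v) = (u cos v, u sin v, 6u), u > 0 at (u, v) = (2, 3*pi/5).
K = 0

Coefficients of the first fundamental form: E = 37, F = 0, G = u^2.
Coefficients of the second fundamental form: L = 0, M = 0, N = 6*sqrt(37)*u^2/(37*Abs(u)).
Assemble K = (LN − M²)/(EG − F²) = 0. At (u, v) = (2, 3*pi/5): K = 0.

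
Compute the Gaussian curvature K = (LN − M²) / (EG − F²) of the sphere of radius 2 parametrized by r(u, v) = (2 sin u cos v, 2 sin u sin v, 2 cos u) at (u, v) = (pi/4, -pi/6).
K = 1/4

Coefficients of the first fundamental form: E = 4, F = 0, G = 4*sin(u)^2.
Coefficients of the second fundamental form: L = -2*sin(u)/Abs(sin(u)), M = 0, N = -2*sin(u)^3/Abs(sin(u)).
Assemble K = (LN − M²)/(EG − F²) = 1/4. At (u, v) = (pi/4, -pi/6): K = 1/4.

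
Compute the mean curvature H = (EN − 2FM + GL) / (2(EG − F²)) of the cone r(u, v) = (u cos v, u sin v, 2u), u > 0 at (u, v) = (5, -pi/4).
H = sqrt(5)/25

With E = 5, F = 0, G = u^2, L = 0, M = 0, N = 2*sqrt(5)*u^2/(5*Abs(u)), assemble
  H = (EN − 2FM + GL) / (2(EG − F²)) = sqrt(5)/(5*Abs(u)).
At (u, v) = (5, -pi/4): H = sqrt(5)/25.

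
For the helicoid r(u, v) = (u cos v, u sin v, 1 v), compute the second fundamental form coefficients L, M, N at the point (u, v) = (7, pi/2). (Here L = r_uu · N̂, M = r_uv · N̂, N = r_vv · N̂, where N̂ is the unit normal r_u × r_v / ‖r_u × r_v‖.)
L = 0;  M = -sqrt(2)/10;  N = 0

Compute the unit normal N̂(u, v) = (sin(v)/sqrt(u^2 + 1), -cos(v)/sqrt(u^2 + 1), u/sqrt(u^2 + 1)), and the second partials r_uu, r_uv, r_vv. Take dot products:
  L(u, v) = r_uu · N̂ = 0,
  M(u, v) = r_uv · N̂ = -1/sqrt(u^2 + 1),
  N(u, v) = r_vv · N̂ = 0.
Evaluating at (u, v) = (7, pi/2):
  L = 0, M = -sqrt(2)/10, N = 0.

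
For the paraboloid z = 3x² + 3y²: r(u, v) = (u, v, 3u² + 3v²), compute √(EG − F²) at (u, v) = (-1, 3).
√(EG − F²)|_{(-1, 3)} = 19

E = 36*u^2 + 1, F = 36*u*v, G = 36*v^2 + 1; EG − F² = 36*u^2 + 36*v^2 + 1; √(EG − F²) = sqrt(36*u^2 + 36*v^2 + 1). At the given point: 19.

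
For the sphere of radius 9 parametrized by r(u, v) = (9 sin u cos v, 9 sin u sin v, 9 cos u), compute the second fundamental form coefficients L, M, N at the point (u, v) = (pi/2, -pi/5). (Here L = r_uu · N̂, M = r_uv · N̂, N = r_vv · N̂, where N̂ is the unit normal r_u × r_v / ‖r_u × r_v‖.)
L = -9;  M = 0;  N = -9

Compute the unit normal N̂(u, v) = (sin(u)^2*cos(v)/Abs(sin(u)), sin(u)^2*sin(v)/Abs(sin(u)), sin(2*u)/(2*Abs(sin(u)))), and the second partials r_uu, r_uv, r_vv. Take dot products:
  L(u, v) = r_uu · N̂ = -9*sin(u)/Abs(sin(u)),
  M(u, v) = r_uv · N̂ = 0,
  N(u, v) = r_vv · N̂ = -9*sin(u)^3/Abs(sin(u)).
Evaluating at (u, v) = (pi/2, -pi/5):
  L = -9, M = 0, N = -9.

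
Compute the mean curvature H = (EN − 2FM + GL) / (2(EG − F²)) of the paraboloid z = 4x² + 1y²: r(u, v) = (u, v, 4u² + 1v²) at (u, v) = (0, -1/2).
H = 9*sqrt(2)/4

With E = 64*u^2 + 1, F = 16*u*v, G = 4*v^2 + 1, L = 8/sqrt(64*u^2 + 4*v^2 + 1), M = 0, N = 2/sqrt(64*u^2 + 4*v^2 + 1), assemble
  H = (EN − 2FM + GL) / (2(EG − F²)) = (64*u^2 + 16*v^2 + 5)/(64*u^2 + 4*v^2 + 1)^(3/2).
At (u, v) = (0, -1/2): H = 9*sqrt(2)/4.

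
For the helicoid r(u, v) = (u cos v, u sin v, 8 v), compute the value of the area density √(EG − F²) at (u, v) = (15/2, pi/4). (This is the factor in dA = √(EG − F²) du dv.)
√(EG − F²)|_{(15/2, pi/4)} = sqrt(481)/2

E = 1, F = 0, G = u^2 + 64, so EG − F² = u^2 + 64. Taking the positive square root: √(EG − F²) = sqrt(u^2 + 64). At (u, v) = (15/2, pi/4): sqrt(481)/2.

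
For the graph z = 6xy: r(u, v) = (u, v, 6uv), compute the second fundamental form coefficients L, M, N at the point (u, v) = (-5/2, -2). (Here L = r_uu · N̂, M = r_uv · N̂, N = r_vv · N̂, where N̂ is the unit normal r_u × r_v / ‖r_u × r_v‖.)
L = 0;  M = 3*sqrt(370)/185;  N = 0

Compute the unit normal N̂(u, v) = (-6*v/sqrt(36*u^2 + 36*v^2 + 1), -6*u/sqrt(36*u^2 + 36*v^2 + 1), 1/sqrt(36*u^2 + 36*v^2 + 1)), and the second partials r_uu, r_uv, r_vv. Take dot products:
  L(u, v) = r_uu · N̂ = 0,
  M(u, v) = r_uv · N̂ = 6/sqrt(36*u^2 + 36*v^2 + 1),
  N(u, v) = r_vv · N̂ = 0.
Evaluating at (u, v) = (-5/2, -2):
  L = 0, M = 3*sqrt(370)/185, N = 0.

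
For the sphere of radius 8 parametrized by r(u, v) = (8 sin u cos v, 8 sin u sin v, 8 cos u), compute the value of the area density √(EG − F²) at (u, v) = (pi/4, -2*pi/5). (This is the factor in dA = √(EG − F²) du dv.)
√(EG − F²)|_{(pi/4, -2*pi/5)} = 32*sqrt(2)

E = 64, F = 0, G = 64*sin(u)^2, so EG − F² = 4096*sin(u)^2. Taking the positive square root: √(EG − F²) = 64*Abs(sin(u)). At (u, v) = (pi/4, -2*pi/5): 32*sqrt(2).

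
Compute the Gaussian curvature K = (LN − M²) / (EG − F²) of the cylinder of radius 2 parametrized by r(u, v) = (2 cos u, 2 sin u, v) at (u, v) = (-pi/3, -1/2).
K = 0

Coefficients of the first fundamental form: E = 4, F = 0, G = 1.
Coefficients of the second fundamental form: L = -2, M = 0, N = 0.
Assemble K = (LN − M²)/(EG − F²) = 0. At (u, v) = (-pi/3, -1/2): K = 0.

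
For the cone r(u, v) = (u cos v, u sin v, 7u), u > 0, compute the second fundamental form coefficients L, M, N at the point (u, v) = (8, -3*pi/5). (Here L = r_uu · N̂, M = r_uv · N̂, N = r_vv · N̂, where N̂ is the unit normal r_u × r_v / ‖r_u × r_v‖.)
L = 0;  M = 0;  N = 28*sqrt(2)/5

Compute the unit normal N̂(u, v) = (-7*sqrt(2)*u*cos(v)/(10*Abs(u)), -7*sqrt(2)*u*sin(v)/(10*Abs(u)), sqrt(2)*u/(10*Abs(u))), and the second partials r_uu, r_uv, r_vv. Take dot products:
  L(u, v) = r_uu · N̂ = 0,
  M(u, v) = r_uv · N̂ = 0,
  N(u, v) = r_vv · N̂ = 7*sqrt(2)*u^2/(10*Abs(u)).
Evaluating at (u, v) = (8, -3*pi/5):
  L = 0, M = 0, N = 28*sqrt(2)/5.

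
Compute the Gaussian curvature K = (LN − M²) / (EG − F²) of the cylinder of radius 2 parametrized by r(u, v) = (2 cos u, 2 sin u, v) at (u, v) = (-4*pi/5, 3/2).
K = 0

Coefficients of the first fundamental form: E = 4, F = 0, G = 1.
Coefficients of the second fundamental form: L = -2, M = 0, N = 0.
Assemble K = (LN − M²)/(EG − F²) = 0. At (u, v) = (-4*pi/5, 3/2): K = 0.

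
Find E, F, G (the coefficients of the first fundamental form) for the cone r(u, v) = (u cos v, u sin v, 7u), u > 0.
E = 50;  F = 0;  G = u^2

Compute partials: r_u = (cos(v), sin(v), 7), r_v = (-u*sin(v), u*cos(v), 0). Then
  E = r_u · r_u = 50,
  F = r_u · r_v = 0,
  G = r_v · r_v = u^2.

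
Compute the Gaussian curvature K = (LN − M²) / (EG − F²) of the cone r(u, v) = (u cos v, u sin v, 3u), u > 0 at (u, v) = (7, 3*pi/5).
K = 0

Coefficients of the first fundamental form: E = 10, F = 0, G = u^2.
Coefficients of the second fundamental form: L = 0, M = 0, N = 3*sqrt(10)*u^2/(10*Abs(u)).
Assemble K = (LN − M²)/(EG − F²) = 0. At (u, v) = (7, 3*pi/5): K = 0.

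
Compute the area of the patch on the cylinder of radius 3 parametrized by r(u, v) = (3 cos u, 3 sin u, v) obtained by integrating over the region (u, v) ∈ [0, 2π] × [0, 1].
Area = 6*pi

Area = ∫∫ √(EG − F²) du dv with √(EG − F²) = 3. Integrating over [0, 2π] × [0, 1] gives 6*pi.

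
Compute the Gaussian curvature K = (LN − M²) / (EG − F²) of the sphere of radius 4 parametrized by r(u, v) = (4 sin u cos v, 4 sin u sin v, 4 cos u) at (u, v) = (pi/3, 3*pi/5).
K = 1/16

Coefficients of the first fundamental form: E = 16, F = 0, G = 16*sin(u)^2.
Coefficients of the second fundamental form: L = -4*sin(u)/Abs(sin(u)), M = 0, N = -4*sin(u)^3/Abs(sin(u)).
Assemble K = (LN − M²)/(EG − F²) = 1/16. At (u, v) = (pi/3, 3*pi/5): K = 1/16.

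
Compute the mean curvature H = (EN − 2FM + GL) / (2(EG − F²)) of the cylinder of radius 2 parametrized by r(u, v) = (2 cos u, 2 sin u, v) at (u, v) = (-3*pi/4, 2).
H = -1/4

With E = 4, F = 0, G = 1, L = -2, M = 0, N = 0, assemble
  H = (EN − 2FM + GL) / (2(EG − F²)) = -1/4.
At (u, v) = (-3*pi/4, 2): H = -1/4.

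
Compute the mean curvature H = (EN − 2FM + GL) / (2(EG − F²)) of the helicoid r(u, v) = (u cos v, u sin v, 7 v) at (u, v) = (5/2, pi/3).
H = 0

With E = 1, F = 0, G = u^2 + 49, L = 0, M = -7/sqrt(u^2 + 49), N = 0, assemble
  H = (EN − 2FM + GL) / (2(EG − F²)) = 0.
At (u, v) = (5/2, pi/3): H = 0.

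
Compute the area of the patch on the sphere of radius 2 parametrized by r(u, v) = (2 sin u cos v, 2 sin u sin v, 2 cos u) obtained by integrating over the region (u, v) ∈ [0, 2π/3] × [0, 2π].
Area = 12*pi

Area = ∫∫ √(EG − F²) du dv with √(EG − F²) = 4*Abs(sin(u)). Integrating over [0, 2π/3] × [0, 2π] gives 12*pi.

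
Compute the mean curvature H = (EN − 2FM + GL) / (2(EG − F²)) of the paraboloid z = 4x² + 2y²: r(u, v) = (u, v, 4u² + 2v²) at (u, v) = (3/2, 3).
H = 870/4913

With E = 64*u^2 + 1, F = 32*u*v, G = 16*v^2 + 1, L = 8/sqrt(64*u^2 + 16*v^2 + 1), M = 0, N = 4/sqrt(64*u^2 + 16*v^2 + 1), assemble
  H = (EN − 2FM + GL) / (2(EG − F²)) = 2*(64*u^2 + 32*v^2 + 3)/(64*u^2 + 16*v^2 + 1)^(3/2).
At (u, v) = (3/2, 3): H = 870/4913.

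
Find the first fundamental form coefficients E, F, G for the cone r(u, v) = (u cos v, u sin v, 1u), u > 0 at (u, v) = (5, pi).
E = 2;  F = 0;  G = 25

Partials: r_u = (cos(v), sin(v), 1), r_v = (-u*sin(v), u*cos(v), 0). As functions of (u, v):
  E = r_u · r_u = 2,
  F = r_u · r_v = 0,
  G = r_v · r_v = u^2.
Evaluating at (u, v) = (5, pi): E = 2, F = 0, G = 25.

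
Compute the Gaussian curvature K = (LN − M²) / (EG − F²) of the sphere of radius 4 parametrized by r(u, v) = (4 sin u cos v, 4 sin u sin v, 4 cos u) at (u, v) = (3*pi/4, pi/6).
K = 1/16

Coefficients of the first fundamental form: E = 16, F = 0, G = 16*sin(u)^2.
Coefficients of the second fundamental form: L = -4*sin(u)/Abs(sin(u)), M = 0, N = -4*sin(u)^3/Abs(sin(u)).
Assemble K = (LN − M²)/(EG − F²) = 1/16. At (u, v) = (3*pi/4, pi/6): K = 1/16.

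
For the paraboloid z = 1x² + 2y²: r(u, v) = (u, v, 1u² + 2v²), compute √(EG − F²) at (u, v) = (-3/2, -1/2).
√(EG − F²)|_{(-3/2, -1/2)} = sqrt(14)

E = 4*u^2 + 1, F = 8*u*v, G = 16*v^2 + 1; EG − F² = 4*u^2 + 16*v^2 + 1; √(EG − F²) = sqrt(4*u^2 + 16*v^2 + 1). At the given point: sqrt(14).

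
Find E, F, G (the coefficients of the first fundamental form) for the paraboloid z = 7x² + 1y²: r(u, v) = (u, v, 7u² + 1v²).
E = 196*u^2 + 1;  F = 28*u*v;  G = 4*v^2 + 1

Compute partials: r_u = (1, 0, 14*u), r_v = (0, 1, 2*v). Then
  E = r_u · r_u = 196*u^2 + 1,
  F = r_u · r_v = 28*u*v,
  G = r_v · r_v = 4*v^2 + 1.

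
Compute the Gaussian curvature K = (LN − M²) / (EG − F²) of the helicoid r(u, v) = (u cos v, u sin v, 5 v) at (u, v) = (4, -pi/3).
K = -25/1681

Coefficients of the first fundamental form: E = 1, F = 0, G = u^2 + 25.
Coefficients of the second fundamental form: L = 0, M = -5/sqrt(u^2 + 25), N = 0.
Assemble K = (LN − M²)/(EG − F²) = -25/(u^2 + 25)^2. At (u, v) = (4, -pi/3): K = -25/1681.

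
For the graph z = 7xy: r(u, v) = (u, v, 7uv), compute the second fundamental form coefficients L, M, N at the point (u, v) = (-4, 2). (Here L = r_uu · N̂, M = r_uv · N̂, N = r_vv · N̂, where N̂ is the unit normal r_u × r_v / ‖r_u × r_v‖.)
L = 0;  M = 7*sqrt(109)/327;  N = 0

Compute the unit normal N̂(u, v) = (-7*v/sqrt(49*u^2 + 49*v^2 + 1), -7*u/sqrt(49*u^2 + 49*v^2 + 1), 1/sqrt(49*u^2 + 49*v^2 + 1)), and the second partials r_uu, r_uv, r_vv. Take dot products:
  L(u, v) = r_uu · N̂ = 0,
  M(u, v) = r_uv · N̂ = 7/sqrt(49*u^2 + 49*v^2 + 1),
  N(u, v) = r_vv · N̂ = 0.
Evaluating at (u, v) = (-4, 2):
  L = 0, M = 7*sqrt(109)/327, N = 0.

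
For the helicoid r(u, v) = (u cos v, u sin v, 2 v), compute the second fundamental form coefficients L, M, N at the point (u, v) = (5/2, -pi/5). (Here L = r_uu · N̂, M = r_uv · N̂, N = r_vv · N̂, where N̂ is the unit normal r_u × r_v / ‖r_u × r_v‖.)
L = 0;  M = -4*sqrt(41)/41;  N = 0

Compute the unit normal N̂(u, v) = (2*sin(v)/sqrt(u^2 + 4), -2*cos(v)/sqrt(u^2 + 4), u/sqrt(u^2 + 4)), and the second partials r_uu, r_uv, r_vv. Take dot products:
  L(u, v) = r_uu · N̂ = 0,
  M(u, v) = r_uv · N̂ = -2/sqrt(u^2 + 4),
  N(u, v) = r_vv · N̂ = 0.
Evaluating at (u, v) = (5/2, -pi/5):
  L = 0, M = -4*sqrt(41)/41, N = 0.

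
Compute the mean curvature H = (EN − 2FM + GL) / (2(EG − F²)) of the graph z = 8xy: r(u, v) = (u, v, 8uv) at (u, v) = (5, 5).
H = -12800*sqrt(3201)/10246401

With E = 64*v^2 + 1, F = 64*u*v, G = 64*u^2 + 1, L = 0, M = 8/sqrt(64*u^2 + 64*v^2 + 1), N = 0, assemble
  H = (EN − 2FM + GL) / (2(EG − F²)) = -512*u*v/(64*u^2 + 64*v^2 + 1)^(3/2).
At (u, v) = (5, 5): H = -12800*sqrt(3201)/10246401.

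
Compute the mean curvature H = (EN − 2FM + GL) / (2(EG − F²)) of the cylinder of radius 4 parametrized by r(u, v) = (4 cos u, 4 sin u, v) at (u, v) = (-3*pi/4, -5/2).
H = -1/8

With E = 16, F = 0, G = 1, L = -4, M = 0, N = 0, assemble
  H = (EN − 2FM + GL) / (2(EG − F²)) = -1/8.
At (u, v) = (-3*pi/4, -5/2): H = -1/8.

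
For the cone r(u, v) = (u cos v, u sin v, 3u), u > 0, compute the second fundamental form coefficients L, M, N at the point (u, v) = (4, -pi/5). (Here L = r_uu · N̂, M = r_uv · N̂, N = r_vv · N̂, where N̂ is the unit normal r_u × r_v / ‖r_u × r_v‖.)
L = 0;  M = 0;  N = 6*sqrt(10)/5

Compute the unit normal N̂(u, v) = (-3*sqrt(10)*u*cos(v)/(10*Abs(u)), -3*sqrt(10)*u*sin(v)/(10*Abs(u)), sqrt(10)*u/(10*Abs(u))), and the second partials r_uu, r_uv, r_vv. Take dot products:
  L(u, v) = r_uu · N̂ = 0,
  M(u, v) = r_uv · N̂ = 0,
  N(u, v) = r_vv · N̂ = 3*sqrt(10)*u^2/(10*Abs(u)).
Evaluating at (u, v) = (4, -pi/5):
  L = 0, M = 0, N = 6*sqrt(10)/5.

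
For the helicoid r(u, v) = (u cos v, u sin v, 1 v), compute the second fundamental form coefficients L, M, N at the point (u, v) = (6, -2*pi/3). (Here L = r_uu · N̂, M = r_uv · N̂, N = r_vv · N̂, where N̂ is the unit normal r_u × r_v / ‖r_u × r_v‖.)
L = 0;  M = -sqrt(37)/37;  N = 0

Compute the unit normal N̂(u, v) = (sin(v)/sqrt(u^2 + 1), -cos(v)/sqrt(u^2 + 1), u/sqrt(u^2 + 1)), and the second partials r_uu, r_uv, r_vv. Take dot products:
  L(u, v) = r_uu · N̂ = 0,
  M(u, v) = r_uv · N̂ = -1/sqrt(u^2 + 1),
  N(u, v) = r_vv · N̂ = 0.
Evaluating at (u, v) = (6, -2*pi/3):
  L = 0, M = -sqrt(37)/37, N = 0.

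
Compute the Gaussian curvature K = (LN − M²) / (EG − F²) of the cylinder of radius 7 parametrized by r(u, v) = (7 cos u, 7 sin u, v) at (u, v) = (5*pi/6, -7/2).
K = 0

Coefficients of the first fundamental form: E = 49, F = 0, G = 1.
Coefficients of the second fundamental form: L = -7, M = 0, N = 0.
Assemble K = (LN − M²)/(EG − F²) = 0. At (u, v) = (5*pi/6, -7/2): K = 0.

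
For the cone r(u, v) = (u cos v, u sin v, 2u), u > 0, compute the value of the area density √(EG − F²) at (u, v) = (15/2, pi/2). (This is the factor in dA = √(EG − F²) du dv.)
√(EG − F²)|_{(15/2, pi/2)} = 15*sqrt(5)/2

E = 5, F = 0, G = u^2, so EG − F² = 5*u^2. Taking the positive square root: √(EG − F²) = sqrt(5)*Abs(u). At (u, v) = (15/2, pi/2): 15*sqrt(5)/2.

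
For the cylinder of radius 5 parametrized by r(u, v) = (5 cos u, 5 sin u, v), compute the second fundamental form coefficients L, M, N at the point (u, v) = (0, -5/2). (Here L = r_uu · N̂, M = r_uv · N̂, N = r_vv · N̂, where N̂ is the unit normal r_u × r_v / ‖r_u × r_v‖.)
L = -5;  M = 0;  N = 0

Compute the unit normal N̂(u, v) = (cos(u), sin(u), 0), and the second partials r_uu, r_uv, r_vv. Take dot products:
  L(u, v) = r_uu · N̂ = -5,
  M(u, v) = r_uv · N̂ = 0,
  N(u, v) = r_vv · N̂ = 0.
Evaluating at (u, v) = (0, -5/2):
  L = -5, M = 0, N = 0.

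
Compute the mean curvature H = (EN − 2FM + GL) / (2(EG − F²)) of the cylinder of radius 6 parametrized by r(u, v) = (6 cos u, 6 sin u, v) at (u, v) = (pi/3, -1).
H = -1/12

With E = 36, F = 0, G = 1, L = -6, M = 0, N = 0, assemble
  H = (EN − 2FM + GL) / (2(EG − F²)) = -1/12.
At (u, v) = (pi/3, -1): H = -1/12.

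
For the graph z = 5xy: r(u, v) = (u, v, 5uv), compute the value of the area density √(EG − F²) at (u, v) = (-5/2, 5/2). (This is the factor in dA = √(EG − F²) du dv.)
√(EG − F²)|_{(-5/2, 5/2)} = sqrt(1254)/2

E = 25*v^2 + 1, F = 25*u*v, G = 25*u^2 + 1, so EG − F² = 25*u^2 + 25*v^2 + 1. Taking the positive square root: √(EG − F²) = sqrt(25*u^2 + 25*v^2 + 1). At (u, v) = (-5/2, 5/2): sqrt(1254)/2.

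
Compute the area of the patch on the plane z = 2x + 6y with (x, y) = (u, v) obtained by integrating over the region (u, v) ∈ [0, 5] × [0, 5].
Area = 25*sqrt(41)

Area = ∫∫ √(EG − F²) du dv with √(EG − F²) = sqrt(41). Integrating over [0, 5] × [0, 5] gives 25*sqrt(41).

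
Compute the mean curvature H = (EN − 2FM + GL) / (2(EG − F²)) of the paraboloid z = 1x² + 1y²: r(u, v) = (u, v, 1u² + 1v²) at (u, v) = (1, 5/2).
H = 31*sqrt(30)/900

With E = 4*u^2 + 1, F = 4*u*v, G = 4*v^2 + 1, L = 2/sqrt(4*u^2 + 4*v^2 + 1), M = 0, N = 2/sqrt(4*u^2 + 4*v^2 + 1), assemble
  H = (EN − 2FM + GL) / (2(EG − F²)) = 2*(2*u^2 + 2*v^2 + 1)/(4*u^2 + 4*v^2 + 1)^(3/2).
At (u, v) = (1, 5/2): H = 31*sqrt(30)/900.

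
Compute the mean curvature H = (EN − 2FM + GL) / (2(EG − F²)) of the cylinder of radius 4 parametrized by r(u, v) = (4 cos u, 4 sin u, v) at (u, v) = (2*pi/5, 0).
H = -1/8

With E = 16, F = 0, G = 1, L = -4, M = 0, N = 0, assemble
  H = (EN − 2FM + GL) / (2(EG − F²)) = -1/8.
At (u, v) = (2*pi/5, 0): H = -1/8.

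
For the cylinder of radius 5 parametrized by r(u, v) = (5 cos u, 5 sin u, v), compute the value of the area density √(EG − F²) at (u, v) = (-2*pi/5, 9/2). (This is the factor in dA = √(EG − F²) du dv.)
√(EG − F²)|_{(-2*pi/5, 9/2)} = 5

E = 25, F = 0, G = 1, so EG − F² = 25. Taking the positive square root: √(EG − F²) = 5. At (u, v) = (-2*pi/5, 9/2): 5.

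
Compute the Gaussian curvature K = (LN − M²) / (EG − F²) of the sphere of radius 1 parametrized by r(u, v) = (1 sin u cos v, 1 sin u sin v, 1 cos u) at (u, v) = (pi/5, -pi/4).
K = 1

Coefficients of the first fundamental form: E = 1, F = 0, G = sin(u)^2.
Coefficients of the second fundamental form: L = -sin(u)/Abs(sin(u)), M = 0, N = -sin(u)^3/Abs(sin(u)).
Assemble K = (LN − M²)/(EG − F²) = 1. At (u, v) = (pi/5, -pi/4): K = 1.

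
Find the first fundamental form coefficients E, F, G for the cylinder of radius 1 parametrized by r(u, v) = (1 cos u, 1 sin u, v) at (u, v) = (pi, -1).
E = 1;  F = 0;  G = 1

Partials: r_u = (-sin(u), cos(u), 0), r_v = (0, 0, 1). As functions of (u, v):
  E = r_u · r_u = 1,
  F = r_u · r_v = 0,
  G = r_v · r_v = 1.
Evaluating at (u, v) = (pi, -1): E = 1, F = 0, G = 1.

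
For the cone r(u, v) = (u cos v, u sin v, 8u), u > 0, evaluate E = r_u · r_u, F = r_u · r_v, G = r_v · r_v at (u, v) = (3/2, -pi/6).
E = 65;  F = 0;  G = 9/4

Partials: r_u = (cos(v), sin(v), 8), r_v = (-u*sin(v), u*cos(v), 0). As functions of (u, v):
  E = r_u · r_u = 65,
  F = r_u · r_v = 0,
  G = r_v · r_v = u^2.
Evaluating at (u, v) = (3/2, -pi/6): E = 65, F = 0, G = 9/4.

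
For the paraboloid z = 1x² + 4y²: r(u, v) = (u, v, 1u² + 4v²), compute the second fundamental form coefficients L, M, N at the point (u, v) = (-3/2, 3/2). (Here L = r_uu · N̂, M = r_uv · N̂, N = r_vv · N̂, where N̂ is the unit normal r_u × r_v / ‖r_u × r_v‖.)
L = sqrt(154)/77;  M = 0;  N = 4*sqrt(154)/77

Compute the unit normal N̂(u, v) = (-2*u/sqrt(4*u^2 + 64*v^2 + 1), -8*v/sqrt(4*u^2 + 64*v^2 + 1), 1/sqrt(4*u^2 + 64*v^2 + 1)), and the second partials r_uu, r_uv, r_vv. Take dot products:
  L(u, v) = r_uu · N̂ = 2/sqrt(4*u^2 + 64*v^2 + 1),
  M(u, v) = r_uv · N̂ = 0,
  N(u, v) = r_vv · N̂ = 8/sqrt(4*u^2 + 64*v^2 + 1).
Evaluating at (u, v) = (-3/2, 3/2):
  L = sqrt(154)/77, M = 0, N = 4*sqrt(154)/77.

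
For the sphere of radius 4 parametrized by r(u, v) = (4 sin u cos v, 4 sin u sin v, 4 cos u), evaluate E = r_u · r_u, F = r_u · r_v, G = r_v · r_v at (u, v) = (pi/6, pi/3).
E = 16;  F = 0;  G = 4

Partials: r_u = (4*cos(u)*cos(v), 4*sin(v)*cos(u), -4*sin(u)), r_v = (-4*sin(u)*sin(v), 4*sin(u)*cos(v), 0). As functions of (u, v):
  E = r_u · r_u = 16,
  F = r_u · r_v = 0,
  G = r_v · r_v = 16*sin(u)^2.
Evaluating at (u, v) = (pi/6, pi/3): E = 16, F = 0, G = 4.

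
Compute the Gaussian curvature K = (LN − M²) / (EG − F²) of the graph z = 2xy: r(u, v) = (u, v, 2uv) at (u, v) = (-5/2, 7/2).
K = -4/5625

Coefficients of the first fundamental form: E = 4*v^2 + 1, F = 4*u*v, G = 4*u^2 + 1.
Coefficients of the second fundamental form: L = 0, M = 2/sqrt(4*u^2 + 4*v^2 + 1), N = 0.
Assemble K = (LN − M²)/(EG − F²) = -4/(16*u^4 + 32*u^2*v^2 + 8*u^2 + 16*v^4 + 8*v^2 + 1). At (u, v) = (-5/2, 7/2): K = -4/5625.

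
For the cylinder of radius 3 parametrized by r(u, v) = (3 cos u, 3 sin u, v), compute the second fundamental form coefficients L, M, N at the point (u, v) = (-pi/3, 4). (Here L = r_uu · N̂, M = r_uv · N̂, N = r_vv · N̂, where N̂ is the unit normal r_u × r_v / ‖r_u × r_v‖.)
L = -3;  M = 0;  N = 0

Compute the unit normal N̂(u, v) = (cos(u), sin(u), 0), and the second partials r_uu, r_uv, r_vv. Take dot products:
  L(u, v) = r_uu · N̂ = -3,
  M(u, v) = r_uv · N̂ = 0,
  N(u, v) = r_vv · N̂ = 0.
Evaluating at (u, v) = (-pi/3, 4):
  L = -3, M = 0, N = 0.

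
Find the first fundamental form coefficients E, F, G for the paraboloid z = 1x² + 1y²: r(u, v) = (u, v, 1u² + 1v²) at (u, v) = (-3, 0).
E = 37;  F = 0;  G = 1

Partials: r_u = (1, 0, 2*u), r_v = (0, 1, 2*v). As functions of (u, v):
  E = r_u · r_u = 4*u^2 + 1,
  F = r_u · r_v = 4*u*v,
  G = r_v · r_v = 4*v^2 + 1.
Evaluating at (u, v) = (-3, 0): E = 37, F = 0, G = 1.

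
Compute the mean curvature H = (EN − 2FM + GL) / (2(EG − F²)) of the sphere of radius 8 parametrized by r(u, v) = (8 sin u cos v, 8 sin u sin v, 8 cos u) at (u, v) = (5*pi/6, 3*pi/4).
H = -1/8

With E = 64, F = 0, G = 64*sin(u)^2, L = -8*sin(u)/Abs(sin(u)), M = 0, N = -8*sin(u)^3/Abs(sin(u)), assemble
  H = (EN − 2FM + GL) / (2(EG − F²)) = -sin(u)/(8*Abs(sin(u))).
At (u, v) = (5*pi/6, 3*pi/4): H = -1/8.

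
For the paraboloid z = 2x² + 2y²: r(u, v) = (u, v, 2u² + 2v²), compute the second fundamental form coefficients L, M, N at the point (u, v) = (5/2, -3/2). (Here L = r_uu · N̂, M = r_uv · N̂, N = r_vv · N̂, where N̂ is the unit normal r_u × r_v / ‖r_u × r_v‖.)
L = 4*sqrt(137)/137;  M = 0;  N = 4*sqrt(137)/137

Compute the unit normal N̂(u, v) = (-4*u/sqrt(16*u^2 + 16*v^2 + 1), -4*v/sqrt(16*u^2 + 16*v^2 + 1), 1/sqrt(16*u^2 + 16*v^2 + 1)), and the second partials r_uu, r_uv, r_vv. Take dot products:
  L(u, v) = r_uu · N̂ = 4/sqrt(16*u^2 + 16*v^2 + 1),
  M(u, v) = r_uv · N̂ = 0,
  N(u, v) = r_vv · N̂ = 4/sqrt(16*u^2 + 16*v^2 + 1).
Evaluating at (u, v) = (5/2, -3/2):
  L = 4*sqrt(137)/137, M = 0, N = 4*sqrt(137)/137.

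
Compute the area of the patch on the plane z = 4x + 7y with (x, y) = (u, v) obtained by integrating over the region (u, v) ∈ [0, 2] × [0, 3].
Area = 6*sqrt(66)

Area = ∫∫ √(EG − F²) du dv with √(EG − F²) = sqrt(66). Integrating over [0, 2] × [0, 3] gives 6*sqrt(66).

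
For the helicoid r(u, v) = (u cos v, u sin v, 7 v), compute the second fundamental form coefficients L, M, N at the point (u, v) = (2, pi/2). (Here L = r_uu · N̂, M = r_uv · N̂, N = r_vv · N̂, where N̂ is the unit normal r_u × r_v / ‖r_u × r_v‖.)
L = 0;  M = -7*sqrt(53)/53;  N = 0

Compute the unit normal N̂(u, v) = (7*sin(v)/sqrt(u^2 + 49), -7*cos(v)/sqrt(u^2 + 49), u/sqrt(u^2 + 49)), and the second partials r_uu, r_uv, r_vv. Take dot products:
  L(u, v) = r_uu · N̂ = 0,
  M(u, v) = r_uv · N̂ = -7/sqrt(u^2 + 49),
  N(u, v) = r_vv · N̂ = 0.
Evaluating at (u, v) = (2, pi/2):
  L = 0, M = -7*sqrt(53)/53, N = 0.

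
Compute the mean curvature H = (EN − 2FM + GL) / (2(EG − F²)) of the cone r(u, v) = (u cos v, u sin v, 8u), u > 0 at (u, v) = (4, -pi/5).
H = sqrt(65)/65

With E = 65, F = 0, G = u^2, L = 0, M = 0, N = 8*sqrt(65)*u^2/(65*Abs(u)), assemble
  H = (EN − 2FM + GL) / (2(EG − F²)) = 4*sqrt(65)/(65*Abs(u)).
At (u, v) = (4, -pi/5): H = sqrt(65)/65.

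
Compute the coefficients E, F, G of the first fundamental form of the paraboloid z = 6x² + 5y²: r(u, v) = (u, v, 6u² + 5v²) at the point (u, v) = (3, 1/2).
E = 1297;  F = 180;  G = 26

Partials: r_u = (1, 0, 12*u), r_v = (0, 1, 10*v). As functions of (u, v):
  E = r_u · r_u = 144*u^2 + 1,
  F = r_u · r_v = 120*u*v,
  G = r_v · r_v = 100*v^2 + 1.
Evaluating at (u, v) = (3, 1/2): E = 1297, F = 180, G = 26.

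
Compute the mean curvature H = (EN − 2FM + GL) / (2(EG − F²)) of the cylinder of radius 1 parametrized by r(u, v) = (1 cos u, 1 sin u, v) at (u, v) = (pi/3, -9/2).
H = -1/2

With E = 1, F = 0, G = 1, L = -1, M = 0, N = 0, assemble
  H = (EN − 2FM + GL) / (2(EG − F²)) = -1/2.
At (u, v) = (pi/3, -9/2): H = -1/2.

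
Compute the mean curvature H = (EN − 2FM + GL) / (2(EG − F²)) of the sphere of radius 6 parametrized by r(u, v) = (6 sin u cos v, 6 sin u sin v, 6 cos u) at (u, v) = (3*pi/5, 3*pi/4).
H = -1/6

With E = 36, F = 0, G = 36*sin(u)^2, L = -6*sin(u)/Abs(sin(u)), M = 0, N = -6*sin(u)^3/Abs(sin(u)), assemble
  H = (EN − 2FM + GL) / (2(EG − F²)) = -sin(u)/(6*Abs(sin(u))).
At (u, v) = (3*pi/5, 3*pi/4): H = -1/6.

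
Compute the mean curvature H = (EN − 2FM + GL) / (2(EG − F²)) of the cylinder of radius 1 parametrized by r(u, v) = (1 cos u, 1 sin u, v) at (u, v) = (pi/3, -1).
H = -1/2

With E = 1, F = 0, G = 1, L = -1, M = 0, N = 0, assemble
  H = (EN − 2FM + GL) / (2(EG − F²)) = -1/2.
At (u, v) = (pi/3, -1): H = -1/2.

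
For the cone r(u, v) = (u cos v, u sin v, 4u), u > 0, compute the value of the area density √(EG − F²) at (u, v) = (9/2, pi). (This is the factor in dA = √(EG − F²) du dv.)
√(EG − F²)|_{(9/2, pi)} = 9*sqrt(17)/2

E = 17, F = 0, G = u^2, so EG − F² = 17*u^2. Taking the positive square root: √(EG − F²) = sqrt(17)*Abs(u). At (u, v) = (9/2, pi): 9*sqrt(17)/2.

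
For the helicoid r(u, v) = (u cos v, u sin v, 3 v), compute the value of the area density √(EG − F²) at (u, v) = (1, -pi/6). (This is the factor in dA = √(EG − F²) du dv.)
√(EG − F²)|_{(1, -pi/6)} = sqrt(10)

E = 1, F = 0, G = u^2 + 9, so EG − F² = u^2 + 9. Taking the positive square root: √(EG − F²) = sqrt(u^2 + 9). At (u, v) = (1, -pi/6): sqrt(10).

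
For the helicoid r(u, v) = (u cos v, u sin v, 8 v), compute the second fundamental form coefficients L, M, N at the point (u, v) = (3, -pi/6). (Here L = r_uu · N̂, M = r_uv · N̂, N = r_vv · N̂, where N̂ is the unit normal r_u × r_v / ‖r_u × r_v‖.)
L = 0;  M = -8*sqrt(73)/73;  N = 0

Compute the unit normal N̂(u, v) = (8*sin(v)/sqrt(u^2 + 64), -8*cos(v)/sqrt(u^2 + 64), u/sqrt(u^2 + 64)), and the second partials r_uu, r_uv, r_vv. Take dot products:
  L(u, v) = r_uu · N̂ = 0,
  M(u, v) = r_uv · N̂ = -8/sqrt(u^2 + 64),
  N(u, v) = r_vv · N̂ = 0.
Evaluating at (u, v) = (3, -pi/6):
  L = 0, M = -8*sqrt(73)/73, N = 0.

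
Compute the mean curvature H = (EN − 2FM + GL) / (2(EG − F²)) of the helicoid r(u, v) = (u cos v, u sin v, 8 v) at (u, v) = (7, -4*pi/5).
H = 0

With E = 1, F = 0, G = u^2 + 64, L = 0, M = -8/sqrt(u^2 + 64), N = 0, assemble
  H = (EN − 2FM + GL) / (2(EG − F²)) = 0.
At (u, v) = (7, -4*pi/5): H = 0.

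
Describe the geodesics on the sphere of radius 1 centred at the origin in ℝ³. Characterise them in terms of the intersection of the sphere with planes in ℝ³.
Geodesics on the sphere of radius 1 are great circles — circles of radius 1 obtained as the intersection of the sphere with planes through the origin (the centre of the sphere).

A curve α(t) of nonzero constant speed on the sphere of radius 1 is a geodesic iff its acceleration α̈ is everywhere normal to the surface, i.e. parallel to the radial vector α(t). Then d/dt(α × α̇) = α̇ × α̇ + α × α̈ = 0, so α × α̇ is a constant vector n ≠ 0 and α(t) · n = 0 for all t: α lies in the plane through the origin with normal n. The intersection of that plane with the sphere is a circle of radius 1 (a great circle). Conversely, a great circle traversed at constant speed has centripetal acceleration pointing at the origin, hence normal to the sphere, so every great circle is a geodesic.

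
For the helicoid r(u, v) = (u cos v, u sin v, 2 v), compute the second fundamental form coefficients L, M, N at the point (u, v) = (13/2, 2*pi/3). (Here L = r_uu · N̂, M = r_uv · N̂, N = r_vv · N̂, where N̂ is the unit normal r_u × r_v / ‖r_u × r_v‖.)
L = 0;  M = -4*sqrt(185)/185;  N = 0

Compute the unit normal N̂(u, v) = (2*sin(v)/sqrt(u^2 + 4), -2*cos(v)/sqrt(u^2 + 4), u/sqrt(u^2 + 4)), and the second partials r_uu, r_uv, r_vv. Take dot products:
  L(u, v) = r_uu · N̂ = 0,
  M(u, v) = r_uv · N̂ = -2/sqrt(u^2 + 4),
  N(u, v) = r_vv · N̂ = 0.
Evaluating at (u, v) = (13/2, 2*pi/3):
  L = 0, M = -4*sqrt(185)/185, N = 0.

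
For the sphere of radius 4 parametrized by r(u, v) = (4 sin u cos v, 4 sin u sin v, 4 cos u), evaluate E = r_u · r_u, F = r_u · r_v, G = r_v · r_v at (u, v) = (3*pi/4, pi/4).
E = 16;  F = 0;  G = 8

Partials: r_u = (4*cos(u)*cos(v), 4*sin(v)*cos(u), -4*sin(u)), r_v = (-4*sin(u)*sin(v), 4*sin(u)*cos(v), 0). As functions of (u, v):
  E = r_u · r_u = 16,
  F = r_u · r_v = 0,
  G = r_v · r_v = 16*sin(u)^2.
Evaluating at (u, v) = (3*pi/4, pi/4): E = 16, F = 0, G = 8.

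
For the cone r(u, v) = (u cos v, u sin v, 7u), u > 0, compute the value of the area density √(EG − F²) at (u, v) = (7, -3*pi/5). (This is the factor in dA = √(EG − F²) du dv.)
√(EG − F²)|_{(7, -3*pi/5)} = 35*sqrt(2)

E = 50, F = 0, G = u^2, so EG − F² = 50*u^2. Taking the positive square root: √(EG − F²) = 5*sqrt(2)*Abs(u). At (u, v) = (7, -3*pi/5): 35*sqrt(2).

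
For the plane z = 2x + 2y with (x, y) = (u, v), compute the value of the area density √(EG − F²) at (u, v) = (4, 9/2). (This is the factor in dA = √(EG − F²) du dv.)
√(EG − F²)|_{(4, 9/2)} = 3

E = 5, F = 4, G = 5, so EG − F² = 9. Taking the positive square root: √(EG − F²) = 3. At (u, v) = (4, 9/2): 3.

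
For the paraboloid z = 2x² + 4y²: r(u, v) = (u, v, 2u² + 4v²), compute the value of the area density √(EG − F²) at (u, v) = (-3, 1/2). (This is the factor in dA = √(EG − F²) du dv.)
√(EG − F²)|_{(-3, 1/2)} = sqrt(161)

E = 16*u^2 + 1, F = 32*u*v, G = 64*v^2 + 1, so EG − F² = 16*u^2 + 64*v^2 + 1. Taking the positive square root: √(EG − F²) = sqrt(16*u^2 + 64*v^2 + 1). At (u, v) = (-3, 1/2): sqrt(161).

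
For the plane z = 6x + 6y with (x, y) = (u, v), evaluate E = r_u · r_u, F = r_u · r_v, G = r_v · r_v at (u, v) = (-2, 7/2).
E = 37;  F = 36;  G = 37

Partials: r_u = (1, 0, 6), r_v = (0, 1, 6). As functions of (u, v):
  E = r_u · r_u = 37,
  F = r_u · r_v = 36,
  G = r_v · r_v = 37.
Evaluating at (u, v) = (-2, 7/2): E = 37, F = 36, G = 37.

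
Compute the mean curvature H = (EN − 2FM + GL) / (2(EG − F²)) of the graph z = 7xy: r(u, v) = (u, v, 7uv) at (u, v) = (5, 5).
H = -8575*sqrt(2451)/6007401

With E = 49*v^2 + 1, F = 49*u*v, G = 49*u^2 + 1, L = 0, M = 7/sqrt(49*u^2 + 49*v^2 + 1), N = 0, assemble
  H = (EN − 2FM + GL) / (2(EG − F²)) = -343*u*v/(49*u^2 + 49*v^2 + 1)^(3/2).
At (u, v) = (5, 5): H = -8575*sqrt(2451)/6007401.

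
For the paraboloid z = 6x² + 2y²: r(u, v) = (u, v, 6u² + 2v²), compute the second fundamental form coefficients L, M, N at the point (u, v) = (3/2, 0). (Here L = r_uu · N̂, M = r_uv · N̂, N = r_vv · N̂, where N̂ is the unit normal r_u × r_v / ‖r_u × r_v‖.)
L = 12*sqrt(13)/65;  M = 0;  N = 4*sqrt(13)/65

Compute the unit normal N̂(u, v) = (-12*u/sqrt(144*u^2 + 16*v^2 + 1), -4*v/sqrt(144*u^2 + 16*v^2 + 1), 1/sqrt(144*u^2 + 16*v^2 + 1)), and the second partials r_uu, r_uv, r_vv. Take dot products:
  L(u, v) = r_uu · N̂ = 12/sqrt(144*u^2 + 16*v^2 + 1),
  M(u, v) = r_uv · N̂ = 0,
  N(u, v) = r_vv · N̂ = 4/sqrt(144*u^2 + 16*v^2 + 1).
Evaluating at (u, v) = (3/2, 0):
  L = 12*sqrt(13)/65, M = 0, N = 4*sqrt(13)/65.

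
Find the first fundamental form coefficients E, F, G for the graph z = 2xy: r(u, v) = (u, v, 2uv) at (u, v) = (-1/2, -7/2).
E = 50;  F = 7;  G = 2

Partials: r_u = (1, 0, 2*v), r_v = (0, 1, 2*u). As functions of (u, v):
  E = r_u · r_u = 4*v^2 + 1,
  F = r_u · r_v = 4*u*v,
  G = r_v · r_v = 4*u^2 + 1.
Evaluating at (u, v) = (-1/2, -7/2): E = 50, F = 7, G = 2.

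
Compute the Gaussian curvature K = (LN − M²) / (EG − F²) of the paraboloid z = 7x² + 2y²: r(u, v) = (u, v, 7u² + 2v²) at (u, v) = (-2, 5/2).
K = 56/783225

Coefficients of the first fundamental form: E = 196*u^2 + 1, F = 56*u*v, G = 16*v^2 + 1.
Coefficients of the second fundamental form: L = 14/sqrt(196*u^2 + 16*v^2 + 1), M = 0, N = 4/sqrt(196*u^2 + 16*v^2 + 1).
Assemble K = (LN − M²)/(EG − F²) = 56/(38416*u^4 + 6272*u^2*v^2 + 392*u^2 + 256*v^4 + 32*v^2 + 1). At (u, v) = (-2, 5/2): K = 56/783225.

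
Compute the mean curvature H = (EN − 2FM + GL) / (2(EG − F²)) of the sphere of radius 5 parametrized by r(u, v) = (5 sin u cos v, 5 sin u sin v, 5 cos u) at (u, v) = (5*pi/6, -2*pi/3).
H = -1/5

With E = 25, F = 0, G = 25*sin(u)^2, L = -5*sin(u)/Abs(sin(u)), M = 0, N = -5*sin(u)^3/Abs(sin(u)), assemble
  H = (EN − 2FM + GL) / (2(EG − F²)) = -sin(u)/(5*Abs(sin(u))).
At (u, v) = (5*pi/6, -2*pi/3): H = -1/5.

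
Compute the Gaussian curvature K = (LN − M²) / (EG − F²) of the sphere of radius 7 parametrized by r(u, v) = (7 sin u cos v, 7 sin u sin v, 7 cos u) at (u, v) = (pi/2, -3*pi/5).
K = 1/49

Coefficients of the first fundamental form: E = 49, F = 0, G = 49*sin(u)^2.
Coefficients of the second fundamental form: L = -7*sin(u)/Abs(sin(u)), M = 0, N = -7*sin(u)^3/Abs(sin(u)).
Assemble K = (LN − M²)/(EG − F²) = 1/49. At (u, v) = (pi/2, -3*pi/5): K = 1/49.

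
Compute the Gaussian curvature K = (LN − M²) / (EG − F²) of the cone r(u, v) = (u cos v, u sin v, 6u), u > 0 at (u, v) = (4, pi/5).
K = 0

Coefficients of the first fundamental form: E = 37, F = 0, G = u^2.
Coefficients of the second fundamental form: L = 0, M = 0, N = 6*sqrt(37)*u^2/(37*Abs(u)).
Assemble K = (LN − M²)/(EG − F²) = 0. At (u, v) = (4, pi/5): K = 0.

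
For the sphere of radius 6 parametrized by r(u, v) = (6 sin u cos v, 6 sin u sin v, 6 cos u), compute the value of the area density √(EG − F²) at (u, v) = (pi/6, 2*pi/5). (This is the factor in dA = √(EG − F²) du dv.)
√(EG − F²)|_{(pi/6, 2*pi/5)} = 18

E = 36, F = 0, G = 36*sin(u)^2, so EG − F² = 1296*sin(u)^2. Taking the positive square root: √(EG − F²) = 36*Abs(sin(u)). At (u, v) = (pi/6, 2*pi/5): 18.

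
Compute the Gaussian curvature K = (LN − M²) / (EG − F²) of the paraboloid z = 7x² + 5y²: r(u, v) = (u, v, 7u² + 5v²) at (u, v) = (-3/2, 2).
K = 35/177241

Coefficients of the first fundamental form: E = 196*u^2 + 1, F = 140*u*v, G = 100*v^2 + 1.
Coefficients of the second fundamental form: L = 14/sqrt(196*u^2 + 100*v^2 + 1), M = 0, N = 10/sqrt(196*u^2 + 100*v^2 + 1).
Assemble K = (LN − M²)/(EG − F²) = 140/(38416*u^4 + 39200*u^2*v^2 + 392*u^2 + 10000*v^4 + 200*v^2 + 1). At (u, v) = (-3/2, 2): K = 35/177241.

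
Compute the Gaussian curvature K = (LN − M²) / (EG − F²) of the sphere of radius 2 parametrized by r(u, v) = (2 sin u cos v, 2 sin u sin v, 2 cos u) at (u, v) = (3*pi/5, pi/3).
K = 1/4

Coefficients of the first fundamental form: E = 4, F = 0, G = 4*sin(u)^2.
Coefficients of the second fundamental form: L = -2*sin(u)/Abs(sin(u)), M = 0, N = -2*sin(u)^3/Abs(sin(u)).
Assemble K = (LN − M²)/(EG − F²) = 1/4. At (u, v) = (3*pi/5, pi/3): K = 1/4.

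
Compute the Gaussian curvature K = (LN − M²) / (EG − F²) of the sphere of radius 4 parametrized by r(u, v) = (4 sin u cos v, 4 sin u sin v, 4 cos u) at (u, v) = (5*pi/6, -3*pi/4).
K = 1/16

Coefficients of the first fundamental form: E = 16, F = 0, G = 16*sin(u)^2.
Coefficients of the second fundamental form: L = -4*sin(u)/Abs(sin(u)), M = 0, N = -4*sin(u)^3/Abs(sin(u)).
Assemble K = (LN − M²)/(EG − F²) = 1/16. At (u, v) = (5*pi/6, -3*pi/4): K = 1/16.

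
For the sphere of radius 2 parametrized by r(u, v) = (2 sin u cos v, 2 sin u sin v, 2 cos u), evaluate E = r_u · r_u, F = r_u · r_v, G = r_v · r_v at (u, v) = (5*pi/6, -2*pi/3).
E = 4;  F = 0;  G = 1

Partials: r_u = (2*cos(u)*cos(v), 2*sin(v)*cos(u), -2*sin(u)), r_v = (-2*sin(u)*sin(v), 2*sin(u)*cos(v), 0). As functions of (u, v):
  E = r_u · r_u = 4,
  F = r_u · r_v = 0,
  G = r_v · r_v = 4*sin(u)^2.
Evaluating at (u, v) = (5*pi/6, -2*pi/3): E = 4, F = 0, G = 1.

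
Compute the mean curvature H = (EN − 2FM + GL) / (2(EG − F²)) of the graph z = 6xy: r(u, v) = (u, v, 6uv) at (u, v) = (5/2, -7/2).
H = 1890*sqrt(667)/444889

With E = 36*v^2 + 1, F = 36*u*v, G = 36*u^2 + 1, L = 0, M = 6/sqrt(36*u^2 + 36*v^2 + 1), N = 0, assemble
  H = (EN − 2FM + GL) / (2(EG − F²)) = -216*u*v/(36*u^2 + 36*v^2 + 1)^(3/2).
At (u, v) = (5/2, -7/2): H = 1890*sqrt(667)/444889.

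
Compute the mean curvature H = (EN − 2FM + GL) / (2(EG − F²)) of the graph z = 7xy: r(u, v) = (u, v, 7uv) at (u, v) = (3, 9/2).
H = -37044*sqrt(5737)/32913169

With E = 49*v^2 + 1, F = 49*u*v, G = 49*u^2 + 1, L = 0, M = 7/sqrt(49*u^2 + 49*v^2 + 1), N = 0, assemble
  H = (EN − 2FM + GL) / (2(EG − F²)) = -343*u*v/(49*u^2 + 49*v^2 + 1)^(3/2).
At (u, v) = (3, 9/2): H = -37044*sqrt(5737)/32913169.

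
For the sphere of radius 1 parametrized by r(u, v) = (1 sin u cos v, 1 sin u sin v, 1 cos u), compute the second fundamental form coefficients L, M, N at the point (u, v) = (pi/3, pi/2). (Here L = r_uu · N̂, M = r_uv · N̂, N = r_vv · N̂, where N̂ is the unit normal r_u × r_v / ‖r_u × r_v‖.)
L = -1;  M = 0;  N = -3/4

Compute the unit normal N̂(u, v) = (sin(u)^2*cos(v)/Abs(sin(u)), sin(u)^2*sin(v)/Abs(sin(u)), sin(2*u)/(2*Abs(sin(u)))), and the second partials r_uu, r_uv, r_vv. Take dot products:
  L(u, v) = r_uu · N̂ = -sin(u)/Abs(sin(u)),
  M(u, v) = r_uv · N̂ = 0,
  N(u, v) = r_vv · N̂ = -sin(u)^3/Abs(sin(u)).
Evaluating at (u, v) = (pi/3, pi/2):
  L = -1, M = 0, N = -3/4.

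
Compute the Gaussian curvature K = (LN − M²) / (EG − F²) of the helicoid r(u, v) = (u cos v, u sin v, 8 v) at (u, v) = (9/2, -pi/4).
K = -1024/113569

Coefficients of the first fundamental form: E = 1, F = 0, G = u^2 + 64.
Coefficients of the second fundamental form: L = 0, M = -8/sqrt(u^2 + 64), N = 0.
Assemble K = (LN − M²)/(EG − F²) = -64/(u^2 + 64)^2. At (u, v) = (9/2, -pi/4): K = -1024/113569.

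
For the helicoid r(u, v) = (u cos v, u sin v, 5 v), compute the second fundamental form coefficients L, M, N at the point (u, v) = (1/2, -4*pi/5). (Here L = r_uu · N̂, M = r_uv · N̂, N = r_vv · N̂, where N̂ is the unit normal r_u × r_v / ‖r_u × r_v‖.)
L = 0;  M = -10*sqrt(101)/101;  N = 0

Compute the unit normal N̂(u, v) = (5*sin(v)/sqrt(u^2 + 25), -5*cos(v)/sqrt(u^2 + 25), u/sqrt(u^2 + 25)), and the second partials r_uu, r_uv, r_vv. Take dot products:
  L(u, v) = r_uu · N̂ = 0,
  M(u, v) = r_uv · N̂ = -5/sqrt(u^2 + 25),
  N(u, v) = r_vv · N̂ = 0.
Evaluating at (u, v) = (1/2, -4*pi/5):
  L = 0, M = -10*sqrt(101)/101, N = 0.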